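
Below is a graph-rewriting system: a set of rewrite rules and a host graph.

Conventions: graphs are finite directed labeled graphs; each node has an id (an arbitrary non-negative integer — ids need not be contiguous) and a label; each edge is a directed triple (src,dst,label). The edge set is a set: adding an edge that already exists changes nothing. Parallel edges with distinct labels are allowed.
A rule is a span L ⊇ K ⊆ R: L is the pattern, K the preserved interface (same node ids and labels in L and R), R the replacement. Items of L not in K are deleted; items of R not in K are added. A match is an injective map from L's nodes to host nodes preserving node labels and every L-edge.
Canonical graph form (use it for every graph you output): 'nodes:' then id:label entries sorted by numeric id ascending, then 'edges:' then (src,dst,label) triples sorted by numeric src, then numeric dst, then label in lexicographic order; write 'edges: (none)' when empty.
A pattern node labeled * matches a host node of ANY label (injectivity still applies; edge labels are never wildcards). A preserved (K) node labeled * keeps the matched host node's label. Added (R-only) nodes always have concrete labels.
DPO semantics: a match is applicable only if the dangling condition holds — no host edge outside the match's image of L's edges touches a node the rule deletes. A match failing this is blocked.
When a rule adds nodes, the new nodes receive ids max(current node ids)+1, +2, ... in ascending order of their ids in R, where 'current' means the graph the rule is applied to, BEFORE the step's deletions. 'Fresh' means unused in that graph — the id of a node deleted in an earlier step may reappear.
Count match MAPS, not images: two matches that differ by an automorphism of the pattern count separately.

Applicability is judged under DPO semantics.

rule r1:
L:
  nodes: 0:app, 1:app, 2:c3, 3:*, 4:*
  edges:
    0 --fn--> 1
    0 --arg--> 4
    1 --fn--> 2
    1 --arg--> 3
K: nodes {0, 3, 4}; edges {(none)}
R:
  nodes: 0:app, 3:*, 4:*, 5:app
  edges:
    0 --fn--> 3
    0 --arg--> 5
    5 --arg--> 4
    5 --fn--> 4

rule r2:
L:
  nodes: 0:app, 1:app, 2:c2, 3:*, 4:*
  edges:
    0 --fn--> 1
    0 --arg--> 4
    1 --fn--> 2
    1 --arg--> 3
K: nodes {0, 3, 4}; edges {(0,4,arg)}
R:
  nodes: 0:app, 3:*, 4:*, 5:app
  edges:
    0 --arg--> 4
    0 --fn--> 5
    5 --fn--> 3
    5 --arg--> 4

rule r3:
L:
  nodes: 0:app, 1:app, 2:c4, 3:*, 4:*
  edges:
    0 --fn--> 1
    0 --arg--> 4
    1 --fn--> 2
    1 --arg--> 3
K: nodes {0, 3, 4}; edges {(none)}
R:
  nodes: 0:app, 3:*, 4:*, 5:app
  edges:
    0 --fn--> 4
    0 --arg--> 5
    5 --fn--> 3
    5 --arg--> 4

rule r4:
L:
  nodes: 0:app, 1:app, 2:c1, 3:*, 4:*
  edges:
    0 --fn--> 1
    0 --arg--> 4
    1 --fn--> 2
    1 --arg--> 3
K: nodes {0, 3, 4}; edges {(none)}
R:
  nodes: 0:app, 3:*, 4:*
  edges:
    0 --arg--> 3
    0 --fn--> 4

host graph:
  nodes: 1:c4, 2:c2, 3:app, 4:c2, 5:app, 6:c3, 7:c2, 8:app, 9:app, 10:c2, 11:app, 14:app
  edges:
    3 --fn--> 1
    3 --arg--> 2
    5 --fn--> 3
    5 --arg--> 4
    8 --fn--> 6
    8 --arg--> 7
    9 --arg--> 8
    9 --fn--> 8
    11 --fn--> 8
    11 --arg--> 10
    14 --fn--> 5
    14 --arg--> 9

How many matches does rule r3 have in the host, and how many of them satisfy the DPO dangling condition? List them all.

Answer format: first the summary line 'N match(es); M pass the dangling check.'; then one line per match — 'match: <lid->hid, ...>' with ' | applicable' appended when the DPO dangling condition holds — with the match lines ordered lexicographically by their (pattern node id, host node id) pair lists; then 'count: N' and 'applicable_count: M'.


1 match(es); 1 pass the dangling check.
match: 0->5, 1->3, 2->1, 3->2, 4->4 | applicable
count: 1
applicable_count: 1


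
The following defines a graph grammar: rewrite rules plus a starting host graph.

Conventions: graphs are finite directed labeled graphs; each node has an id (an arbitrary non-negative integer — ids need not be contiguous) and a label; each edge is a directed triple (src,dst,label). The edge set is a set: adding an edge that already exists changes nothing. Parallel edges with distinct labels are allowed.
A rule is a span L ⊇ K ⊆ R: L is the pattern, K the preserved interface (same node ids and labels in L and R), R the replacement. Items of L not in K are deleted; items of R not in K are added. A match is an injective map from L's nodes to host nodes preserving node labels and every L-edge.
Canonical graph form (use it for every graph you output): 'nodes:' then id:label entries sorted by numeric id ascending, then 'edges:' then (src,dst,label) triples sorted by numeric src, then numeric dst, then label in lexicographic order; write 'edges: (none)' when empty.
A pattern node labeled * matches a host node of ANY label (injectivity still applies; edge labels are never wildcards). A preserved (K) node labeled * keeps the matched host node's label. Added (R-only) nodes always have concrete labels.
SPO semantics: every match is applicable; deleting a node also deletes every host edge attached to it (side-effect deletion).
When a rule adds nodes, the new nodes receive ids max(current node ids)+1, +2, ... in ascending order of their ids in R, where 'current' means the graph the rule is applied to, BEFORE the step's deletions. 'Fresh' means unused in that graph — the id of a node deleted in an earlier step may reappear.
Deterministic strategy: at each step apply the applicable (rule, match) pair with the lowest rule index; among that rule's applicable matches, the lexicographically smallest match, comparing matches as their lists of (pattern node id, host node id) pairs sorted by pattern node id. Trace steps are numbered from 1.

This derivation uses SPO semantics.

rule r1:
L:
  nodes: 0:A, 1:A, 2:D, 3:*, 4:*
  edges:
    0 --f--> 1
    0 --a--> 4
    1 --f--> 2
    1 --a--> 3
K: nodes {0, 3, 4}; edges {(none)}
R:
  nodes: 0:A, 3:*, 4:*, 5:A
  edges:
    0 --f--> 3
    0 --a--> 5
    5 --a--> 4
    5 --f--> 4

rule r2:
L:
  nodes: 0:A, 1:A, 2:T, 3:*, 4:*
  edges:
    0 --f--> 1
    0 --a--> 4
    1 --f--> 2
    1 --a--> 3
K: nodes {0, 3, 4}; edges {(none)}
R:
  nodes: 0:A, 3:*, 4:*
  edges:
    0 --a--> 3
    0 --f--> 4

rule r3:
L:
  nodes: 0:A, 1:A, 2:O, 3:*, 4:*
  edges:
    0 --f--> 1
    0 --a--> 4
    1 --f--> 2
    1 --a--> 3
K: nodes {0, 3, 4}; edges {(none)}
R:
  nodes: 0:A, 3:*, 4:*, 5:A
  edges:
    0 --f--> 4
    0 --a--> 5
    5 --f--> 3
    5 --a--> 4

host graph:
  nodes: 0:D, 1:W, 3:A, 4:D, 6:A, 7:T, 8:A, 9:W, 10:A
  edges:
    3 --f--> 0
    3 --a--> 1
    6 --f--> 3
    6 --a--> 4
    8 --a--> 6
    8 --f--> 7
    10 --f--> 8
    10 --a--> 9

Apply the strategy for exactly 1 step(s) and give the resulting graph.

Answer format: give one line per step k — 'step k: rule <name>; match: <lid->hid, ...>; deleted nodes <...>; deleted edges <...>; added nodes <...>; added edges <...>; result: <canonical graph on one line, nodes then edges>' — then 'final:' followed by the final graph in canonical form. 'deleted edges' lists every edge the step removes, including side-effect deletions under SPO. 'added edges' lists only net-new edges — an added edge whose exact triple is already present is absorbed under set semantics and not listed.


step 1: rule r1; match: 0->6, 1->3, 2->0, 3->1, 4->4; deleted nodes 0, 3; deleted edges (3,0,f); (3,1,a); (6,3,f); (6,4,a); added nodes 11; added edges (6,1,f); (6,11,a); (11,4,a); (11,4,f); result: nodes: 1:W, 4:D, 6:A, 7:T, 8:A, 9:W, 10:A, 11:A edges: (6,1,f); (6,11,a); (8,6,a); (8,7,f); (10,8,f); (10,9,a); (11,4,a); (11,4,f)
final:
nodes: 1:W, 4:D, 6:A, 7:T, 8:A, 9:W, 10:A, 11:A
edges: (6,1,f); (6,11,a); (8,6,a); (8,7,f); (10,8,f); (10,9,a); (11,4,a); (11,4,f)


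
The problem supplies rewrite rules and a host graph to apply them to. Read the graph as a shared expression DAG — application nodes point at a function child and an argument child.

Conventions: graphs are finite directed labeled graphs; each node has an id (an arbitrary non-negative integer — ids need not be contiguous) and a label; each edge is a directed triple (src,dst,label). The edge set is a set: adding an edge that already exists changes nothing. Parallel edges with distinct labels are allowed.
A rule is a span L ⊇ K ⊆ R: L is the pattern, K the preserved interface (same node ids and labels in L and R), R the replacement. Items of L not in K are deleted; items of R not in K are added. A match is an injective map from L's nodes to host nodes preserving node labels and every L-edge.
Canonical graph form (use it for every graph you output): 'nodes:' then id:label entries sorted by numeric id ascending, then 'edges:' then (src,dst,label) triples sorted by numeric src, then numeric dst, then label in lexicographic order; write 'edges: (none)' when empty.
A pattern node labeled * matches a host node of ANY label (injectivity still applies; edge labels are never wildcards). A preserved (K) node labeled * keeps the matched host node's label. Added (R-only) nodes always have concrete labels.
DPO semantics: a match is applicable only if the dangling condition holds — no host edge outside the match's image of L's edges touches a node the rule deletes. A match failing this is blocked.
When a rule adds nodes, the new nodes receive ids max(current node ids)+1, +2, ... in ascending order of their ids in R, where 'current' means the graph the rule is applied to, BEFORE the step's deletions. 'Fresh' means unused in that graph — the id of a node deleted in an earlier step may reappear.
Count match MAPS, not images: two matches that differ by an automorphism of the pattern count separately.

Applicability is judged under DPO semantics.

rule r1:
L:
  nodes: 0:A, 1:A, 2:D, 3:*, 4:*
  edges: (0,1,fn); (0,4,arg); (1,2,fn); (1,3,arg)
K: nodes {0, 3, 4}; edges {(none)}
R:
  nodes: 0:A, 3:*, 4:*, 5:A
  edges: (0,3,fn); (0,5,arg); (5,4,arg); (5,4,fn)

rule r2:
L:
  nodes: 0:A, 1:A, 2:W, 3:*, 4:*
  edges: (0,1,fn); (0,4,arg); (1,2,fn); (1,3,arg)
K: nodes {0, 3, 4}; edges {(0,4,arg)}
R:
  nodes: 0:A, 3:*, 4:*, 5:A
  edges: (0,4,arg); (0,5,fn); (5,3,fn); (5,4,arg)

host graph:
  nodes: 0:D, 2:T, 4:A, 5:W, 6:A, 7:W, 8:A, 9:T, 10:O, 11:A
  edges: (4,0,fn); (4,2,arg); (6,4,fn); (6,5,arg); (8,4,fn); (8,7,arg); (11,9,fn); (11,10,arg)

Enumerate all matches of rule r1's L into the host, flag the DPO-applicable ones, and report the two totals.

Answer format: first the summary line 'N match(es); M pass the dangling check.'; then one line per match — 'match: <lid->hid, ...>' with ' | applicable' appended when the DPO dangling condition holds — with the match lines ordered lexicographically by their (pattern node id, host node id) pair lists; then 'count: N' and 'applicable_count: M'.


2 match(es); 0 pass the dangling check.
match: 0->6, 1->4, 2->0, 3->2, 4->5
match: 0->8, 1->4, 2->0, 3->2, 4->7
count: 2
applicable_count: 0


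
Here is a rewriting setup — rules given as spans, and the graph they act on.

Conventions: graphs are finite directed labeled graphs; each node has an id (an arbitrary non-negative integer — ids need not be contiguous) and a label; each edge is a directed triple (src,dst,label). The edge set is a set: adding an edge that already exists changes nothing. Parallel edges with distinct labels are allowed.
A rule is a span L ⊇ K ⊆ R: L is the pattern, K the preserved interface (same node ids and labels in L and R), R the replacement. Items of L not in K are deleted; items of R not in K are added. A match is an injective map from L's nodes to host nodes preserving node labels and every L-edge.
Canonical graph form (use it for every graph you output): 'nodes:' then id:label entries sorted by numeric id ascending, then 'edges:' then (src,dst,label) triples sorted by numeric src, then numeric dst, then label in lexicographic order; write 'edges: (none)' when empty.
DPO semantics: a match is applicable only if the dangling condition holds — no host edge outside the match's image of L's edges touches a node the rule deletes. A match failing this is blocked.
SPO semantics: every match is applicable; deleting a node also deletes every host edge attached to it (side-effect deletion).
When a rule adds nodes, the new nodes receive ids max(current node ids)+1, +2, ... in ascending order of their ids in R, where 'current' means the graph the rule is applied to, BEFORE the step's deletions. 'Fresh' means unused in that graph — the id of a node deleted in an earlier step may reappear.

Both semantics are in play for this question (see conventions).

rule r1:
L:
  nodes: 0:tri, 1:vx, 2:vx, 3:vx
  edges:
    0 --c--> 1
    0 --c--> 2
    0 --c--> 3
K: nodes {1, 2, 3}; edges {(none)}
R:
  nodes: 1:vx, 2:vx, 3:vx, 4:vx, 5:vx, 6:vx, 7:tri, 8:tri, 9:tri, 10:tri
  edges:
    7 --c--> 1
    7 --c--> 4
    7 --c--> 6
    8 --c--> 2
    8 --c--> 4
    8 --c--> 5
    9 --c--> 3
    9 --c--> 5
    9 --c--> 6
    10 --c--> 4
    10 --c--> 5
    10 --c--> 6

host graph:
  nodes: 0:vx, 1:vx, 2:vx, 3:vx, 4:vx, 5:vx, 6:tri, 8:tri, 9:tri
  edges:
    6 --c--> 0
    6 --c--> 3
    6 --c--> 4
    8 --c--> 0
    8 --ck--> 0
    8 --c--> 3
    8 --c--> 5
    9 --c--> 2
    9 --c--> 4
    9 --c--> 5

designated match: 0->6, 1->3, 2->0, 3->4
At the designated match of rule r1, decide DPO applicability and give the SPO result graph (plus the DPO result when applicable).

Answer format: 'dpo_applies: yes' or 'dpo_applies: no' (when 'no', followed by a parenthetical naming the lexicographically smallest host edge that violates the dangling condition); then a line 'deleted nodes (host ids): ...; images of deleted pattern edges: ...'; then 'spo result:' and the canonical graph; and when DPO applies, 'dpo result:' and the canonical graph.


dpo_applies: yes
deleted nodes (host ids): 6; images of deleted pattern edges: (6,0,c); (6,3,c); (6,4,c)
spo result:
nodes: 0:vx, 1:vx, 2:vx, 3:vx, 4:vx, 5:vx, 8:tri, 9:tri, 10:vx, 11:vx, 12:vx, 13:tri, 14:tri, 15:tri, 16:tri
edges: (8,0,c); (8,0,ck); (8,3,c); (8,5,c); (9,2,c); (9,4,c); (9,5,c); (13,3,c); (13,10,c); (13,12,c); (14,0,c); (14,10,c); (14,11,c); (15,4,c); (15,11,c); (15,12,c); (16,10,c); (16,11,c); (16,12,c)
dpo result:
nodes: 0:vx, 1:vx, 2:vx, 3:vx, 4:vx, 5:vx, 8:tri, 9:tri, 10:vx, 11:vx, 12:vx, 13:tri, 14:tri, 15:tri, 16:tri
edges: (8,0,c); (8,0,ck); (8,3,c); (8,5,c); (9,2,c); (9,4,c); (9,5,c); (13,3,c); (13,10,c); (13,12,c); (14,0,c); (14,10,c); (14,11,c); (15,4,c); (15,11,c); (15,12,c); (16,10,c); (16,11,c); (16,12,c)


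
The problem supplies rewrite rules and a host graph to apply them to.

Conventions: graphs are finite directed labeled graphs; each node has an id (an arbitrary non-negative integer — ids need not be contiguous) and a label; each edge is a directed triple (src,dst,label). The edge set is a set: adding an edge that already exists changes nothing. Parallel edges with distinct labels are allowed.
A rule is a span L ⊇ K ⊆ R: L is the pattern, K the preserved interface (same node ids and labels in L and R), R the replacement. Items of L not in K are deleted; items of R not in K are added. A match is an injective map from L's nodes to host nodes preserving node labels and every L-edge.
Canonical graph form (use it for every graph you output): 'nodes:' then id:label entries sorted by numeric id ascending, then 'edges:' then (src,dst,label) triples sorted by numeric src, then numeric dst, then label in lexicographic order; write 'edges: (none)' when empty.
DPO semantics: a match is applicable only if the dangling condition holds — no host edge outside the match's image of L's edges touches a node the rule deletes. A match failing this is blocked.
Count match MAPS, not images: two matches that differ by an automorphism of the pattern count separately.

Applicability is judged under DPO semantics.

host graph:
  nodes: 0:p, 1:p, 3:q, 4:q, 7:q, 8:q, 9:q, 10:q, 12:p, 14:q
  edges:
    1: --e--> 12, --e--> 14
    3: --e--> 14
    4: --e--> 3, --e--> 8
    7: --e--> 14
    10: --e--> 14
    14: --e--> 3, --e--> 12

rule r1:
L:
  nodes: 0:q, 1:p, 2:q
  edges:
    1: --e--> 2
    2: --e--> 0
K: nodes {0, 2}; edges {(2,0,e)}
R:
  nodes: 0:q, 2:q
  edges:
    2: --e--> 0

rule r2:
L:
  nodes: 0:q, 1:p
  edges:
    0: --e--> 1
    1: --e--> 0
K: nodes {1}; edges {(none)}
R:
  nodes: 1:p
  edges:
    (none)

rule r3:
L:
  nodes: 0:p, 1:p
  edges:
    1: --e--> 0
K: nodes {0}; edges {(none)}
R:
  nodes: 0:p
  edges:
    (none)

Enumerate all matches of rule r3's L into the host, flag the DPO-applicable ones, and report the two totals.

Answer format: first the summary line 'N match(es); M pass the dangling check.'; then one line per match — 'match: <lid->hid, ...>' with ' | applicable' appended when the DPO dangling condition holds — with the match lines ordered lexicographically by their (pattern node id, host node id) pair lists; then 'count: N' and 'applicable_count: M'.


1 match(es); 0 pass the dangling check.
match: 0->12, 1->1
count: 1
applicable_count: 0


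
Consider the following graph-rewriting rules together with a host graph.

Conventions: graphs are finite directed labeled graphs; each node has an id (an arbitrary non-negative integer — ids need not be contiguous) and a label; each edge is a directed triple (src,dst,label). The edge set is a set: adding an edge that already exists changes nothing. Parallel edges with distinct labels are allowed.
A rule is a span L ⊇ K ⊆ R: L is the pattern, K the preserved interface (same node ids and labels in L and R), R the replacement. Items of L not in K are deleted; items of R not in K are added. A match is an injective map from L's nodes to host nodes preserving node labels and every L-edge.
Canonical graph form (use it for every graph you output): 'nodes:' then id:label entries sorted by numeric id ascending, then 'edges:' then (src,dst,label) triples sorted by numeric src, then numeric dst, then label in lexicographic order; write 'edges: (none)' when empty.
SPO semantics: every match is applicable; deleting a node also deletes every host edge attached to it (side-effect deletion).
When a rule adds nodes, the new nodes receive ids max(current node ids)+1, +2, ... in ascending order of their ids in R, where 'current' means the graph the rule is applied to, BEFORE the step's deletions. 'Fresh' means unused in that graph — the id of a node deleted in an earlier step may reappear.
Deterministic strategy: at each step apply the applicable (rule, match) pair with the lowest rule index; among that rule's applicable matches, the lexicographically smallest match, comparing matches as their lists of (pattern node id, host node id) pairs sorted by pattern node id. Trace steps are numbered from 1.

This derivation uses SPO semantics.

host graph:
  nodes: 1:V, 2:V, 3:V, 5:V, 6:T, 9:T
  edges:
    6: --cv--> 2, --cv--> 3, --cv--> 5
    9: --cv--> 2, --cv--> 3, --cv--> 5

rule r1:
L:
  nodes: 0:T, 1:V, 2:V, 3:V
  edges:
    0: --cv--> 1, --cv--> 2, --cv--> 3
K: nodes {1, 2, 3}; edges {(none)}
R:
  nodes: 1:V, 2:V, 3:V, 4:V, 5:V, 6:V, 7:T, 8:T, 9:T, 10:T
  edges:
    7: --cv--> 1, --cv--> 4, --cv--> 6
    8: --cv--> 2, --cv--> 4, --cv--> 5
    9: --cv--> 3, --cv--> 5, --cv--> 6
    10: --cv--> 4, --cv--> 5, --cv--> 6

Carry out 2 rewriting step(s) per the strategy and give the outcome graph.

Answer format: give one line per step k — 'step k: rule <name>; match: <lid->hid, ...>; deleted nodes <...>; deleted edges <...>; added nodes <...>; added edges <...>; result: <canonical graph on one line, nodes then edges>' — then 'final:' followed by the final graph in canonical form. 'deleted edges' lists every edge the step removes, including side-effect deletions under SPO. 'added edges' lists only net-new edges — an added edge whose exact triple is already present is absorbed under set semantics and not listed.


step 1: rule r1; match: 0->6, 1->2, 2->3, 3->5; deleted nodes 6; deleted edges (6,2,cv); (6,3,cv); (6,5,cv); added nodes 10, 11, 12, 13, 14, 15, 16; added edges (13,2,cv); (13,10,cv); (13,12,cv); (14,3,cv); (14,10,cv); (14,11,cv); (15,5,cv); (15,11,cv); (15,12,cv); (16,10,cv); (16,11,cv); (16,12,cv); result: nodes: 1:V, 2:V, 3:V, 5:V, 9:T, 10:V, 11:V, 12:V, 13:T, 14:T, 15:T, 16:T edges: (9,2,cv); (9,3,cv); (9,5,cv); (13,2,cv); (13,10,cv); (13,12,cv); (14,3,cv); (14,10,cv); (14,11,cv); (15,5,cv); (15,11,cv); (15,12,cv); (16,10,cv); (16,11,cv); (16,12,cv)
step 2: rule r1; match: 0->9, 1->2, 2->3, 3->5; deleted nodes 9; deleted edges (9,2,cv); (9,3,cv); (9,5,cv); added nodes 17, 18, 19, 20, 21, 22, 23; added edges (20,2,cv); (20,17,cv); (20,19,cv); (21,3,cv); (21,17,cv); (21,18,cv); (22,5,cv); (22,18,cv); (22,19,cv); (23,17,cv); (23,18,cv); (23,19,cv); result: nodes: 1:V, 2:V, 3:V, 5:V, 10:V, 11:V, 12:V, 13:T, 14:T, 15:T, 16:T, 17:V, 18:V, 19:V, 20:T, 21:T, 22:T, 23:T edges: (13,2,cv); (13,10,cv); (13,12,cv); (14,3,cv); (14,10,cv); (14,11,cv); (15,5,cv); (15,11,cv); (15,12,cv); (16,10,cv); (16,11,cv); (16,12,cv); (20,2,cv); (20,17,cv); (20,19,cv); (21,3,cv); (21,17,cv); (21,18,cv); (22,5,cv); (22,18,cv); (22,19,cv); (23,17,cv); (23,18,cv); (23,19,cv)
final:
nodes: 1:V, 2:V, 3:V, 5:V, 10:V, 11:V, 12:V, 13:T, 14:T, 15:T, 16:T, 17:V, 18:V, 19:V, 20:T, 21:T, 22:T, 23:T
edges: (13,2,cv); (13,10,cv); (13,12,cv); (14,3,cv); (14,10,cv); (14,11,cv); (15,5,cv); (15,11,cv); (15,12,cv); (16,10,cv); (16,11,cv); (16,12,cv); (20,2,cv); (20,17,cv); (20,19,cv); (21,3,cv); (21,17,cv); (21,18,cv); (22,5,cv); (22,18,cv); (22,19,cv); (23,17,cv); (23,18,cv); (23,19,cv)


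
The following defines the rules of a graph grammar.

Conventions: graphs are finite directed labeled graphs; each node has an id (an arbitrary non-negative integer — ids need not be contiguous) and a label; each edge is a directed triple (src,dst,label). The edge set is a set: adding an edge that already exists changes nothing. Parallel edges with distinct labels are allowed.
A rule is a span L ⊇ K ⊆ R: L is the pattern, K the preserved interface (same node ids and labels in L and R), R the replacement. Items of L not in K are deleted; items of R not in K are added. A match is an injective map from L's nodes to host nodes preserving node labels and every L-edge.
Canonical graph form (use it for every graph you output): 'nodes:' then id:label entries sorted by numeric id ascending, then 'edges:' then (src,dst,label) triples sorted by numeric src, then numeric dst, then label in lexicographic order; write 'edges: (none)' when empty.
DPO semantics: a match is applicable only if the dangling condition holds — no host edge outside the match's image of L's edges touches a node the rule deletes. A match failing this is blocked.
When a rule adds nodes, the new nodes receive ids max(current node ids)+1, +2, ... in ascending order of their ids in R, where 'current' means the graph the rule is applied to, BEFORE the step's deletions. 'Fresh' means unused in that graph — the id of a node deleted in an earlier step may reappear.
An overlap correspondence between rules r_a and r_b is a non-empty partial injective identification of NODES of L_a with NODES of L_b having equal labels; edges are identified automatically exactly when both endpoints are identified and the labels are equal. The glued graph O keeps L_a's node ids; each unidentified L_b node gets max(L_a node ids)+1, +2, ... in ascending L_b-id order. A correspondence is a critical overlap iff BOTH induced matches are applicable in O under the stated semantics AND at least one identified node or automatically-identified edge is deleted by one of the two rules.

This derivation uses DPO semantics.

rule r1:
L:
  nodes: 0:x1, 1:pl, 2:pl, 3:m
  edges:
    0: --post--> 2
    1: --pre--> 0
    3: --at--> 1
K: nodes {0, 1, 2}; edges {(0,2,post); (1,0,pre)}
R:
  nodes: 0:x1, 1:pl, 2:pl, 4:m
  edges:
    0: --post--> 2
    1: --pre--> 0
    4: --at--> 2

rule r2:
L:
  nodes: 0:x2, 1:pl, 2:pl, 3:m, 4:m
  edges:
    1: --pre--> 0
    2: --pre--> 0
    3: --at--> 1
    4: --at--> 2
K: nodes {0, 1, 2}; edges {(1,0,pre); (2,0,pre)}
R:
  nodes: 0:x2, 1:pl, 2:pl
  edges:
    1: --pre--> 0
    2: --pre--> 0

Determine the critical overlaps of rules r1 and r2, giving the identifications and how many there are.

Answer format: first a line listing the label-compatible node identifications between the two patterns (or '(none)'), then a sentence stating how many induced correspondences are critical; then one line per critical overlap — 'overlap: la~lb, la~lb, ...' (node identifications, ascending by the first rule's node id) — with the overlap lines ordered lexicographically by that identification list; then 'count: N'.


label-compatible node identifications between L(r1) and L(r2): 1~1, 1~2, 2~1, 2~2, 3~3, 3~4
4 of the induced correspondences are critical overlaps of r1 and r2.
overlap: 1~1, 2~2, 3~3
overlap: 1~1, 3~3
overlap: 1~2, 2~1, 3~4
overlap: 1~2, 3~4
count: 4


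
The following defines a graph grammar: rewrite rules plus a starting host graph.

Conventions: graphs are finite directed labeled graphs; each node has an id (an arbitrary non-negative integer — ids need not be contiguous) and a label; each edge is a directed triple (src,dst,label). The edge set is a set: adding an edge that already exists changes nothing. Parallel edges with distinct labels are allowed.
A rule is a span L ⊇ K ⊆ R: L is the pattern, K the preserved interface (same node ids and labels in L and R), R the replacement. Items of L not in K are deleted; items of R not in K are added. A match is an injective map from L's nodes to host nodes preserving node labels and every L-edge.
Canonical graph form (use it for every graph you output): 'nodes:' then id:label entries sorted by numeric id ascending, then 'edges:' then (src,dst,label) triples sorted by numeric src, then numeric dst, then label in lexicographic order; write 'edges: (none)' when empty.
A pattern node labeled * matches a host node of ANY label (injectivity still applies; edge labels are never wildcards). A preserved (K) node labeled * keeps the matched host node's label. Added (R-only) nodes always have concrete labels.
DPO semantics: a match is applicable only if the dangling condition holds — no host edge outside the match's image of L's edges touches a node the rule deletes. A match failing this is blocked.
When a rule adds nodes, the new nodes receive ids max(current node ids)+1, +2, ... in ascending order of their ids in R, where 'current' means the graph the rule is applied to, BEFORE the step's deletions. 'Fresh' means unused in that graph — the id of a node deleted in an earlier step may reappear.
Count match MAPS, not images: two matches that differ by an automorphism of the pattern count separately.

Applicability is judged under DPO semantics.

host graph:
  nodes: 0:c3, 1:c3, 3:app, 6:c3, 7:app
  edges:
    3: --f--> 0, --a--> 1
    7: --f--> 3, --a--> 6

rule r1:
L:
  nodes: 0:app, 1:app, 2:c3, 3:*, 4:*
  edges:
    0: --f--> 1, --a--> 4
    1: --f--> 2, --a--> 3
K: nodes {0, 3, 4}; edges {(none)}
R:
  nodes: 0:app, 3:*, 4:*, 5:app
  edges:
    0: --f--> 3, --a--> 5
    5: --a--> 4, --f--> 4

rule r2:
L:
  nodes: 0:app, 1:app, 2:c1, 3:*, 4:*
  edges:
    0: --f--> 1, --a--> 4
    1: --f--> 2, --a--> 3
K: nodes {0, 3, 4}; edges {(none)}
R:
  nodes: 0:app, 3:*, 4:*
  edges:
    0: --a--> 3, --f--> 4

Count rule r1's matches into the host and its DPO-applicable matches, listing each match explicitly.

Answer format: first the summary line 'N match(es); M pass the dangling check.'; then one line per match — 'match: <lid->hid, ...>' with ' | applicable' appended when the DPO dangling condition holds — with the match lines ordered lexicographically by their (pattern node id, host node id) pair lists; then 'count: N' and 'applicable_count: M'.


1 match(es); 1 pass the dangling check.
match: 0->7, 1->3, 2->0, 3->1, 4->6 | applicable
count: 1
applicable_count: 1


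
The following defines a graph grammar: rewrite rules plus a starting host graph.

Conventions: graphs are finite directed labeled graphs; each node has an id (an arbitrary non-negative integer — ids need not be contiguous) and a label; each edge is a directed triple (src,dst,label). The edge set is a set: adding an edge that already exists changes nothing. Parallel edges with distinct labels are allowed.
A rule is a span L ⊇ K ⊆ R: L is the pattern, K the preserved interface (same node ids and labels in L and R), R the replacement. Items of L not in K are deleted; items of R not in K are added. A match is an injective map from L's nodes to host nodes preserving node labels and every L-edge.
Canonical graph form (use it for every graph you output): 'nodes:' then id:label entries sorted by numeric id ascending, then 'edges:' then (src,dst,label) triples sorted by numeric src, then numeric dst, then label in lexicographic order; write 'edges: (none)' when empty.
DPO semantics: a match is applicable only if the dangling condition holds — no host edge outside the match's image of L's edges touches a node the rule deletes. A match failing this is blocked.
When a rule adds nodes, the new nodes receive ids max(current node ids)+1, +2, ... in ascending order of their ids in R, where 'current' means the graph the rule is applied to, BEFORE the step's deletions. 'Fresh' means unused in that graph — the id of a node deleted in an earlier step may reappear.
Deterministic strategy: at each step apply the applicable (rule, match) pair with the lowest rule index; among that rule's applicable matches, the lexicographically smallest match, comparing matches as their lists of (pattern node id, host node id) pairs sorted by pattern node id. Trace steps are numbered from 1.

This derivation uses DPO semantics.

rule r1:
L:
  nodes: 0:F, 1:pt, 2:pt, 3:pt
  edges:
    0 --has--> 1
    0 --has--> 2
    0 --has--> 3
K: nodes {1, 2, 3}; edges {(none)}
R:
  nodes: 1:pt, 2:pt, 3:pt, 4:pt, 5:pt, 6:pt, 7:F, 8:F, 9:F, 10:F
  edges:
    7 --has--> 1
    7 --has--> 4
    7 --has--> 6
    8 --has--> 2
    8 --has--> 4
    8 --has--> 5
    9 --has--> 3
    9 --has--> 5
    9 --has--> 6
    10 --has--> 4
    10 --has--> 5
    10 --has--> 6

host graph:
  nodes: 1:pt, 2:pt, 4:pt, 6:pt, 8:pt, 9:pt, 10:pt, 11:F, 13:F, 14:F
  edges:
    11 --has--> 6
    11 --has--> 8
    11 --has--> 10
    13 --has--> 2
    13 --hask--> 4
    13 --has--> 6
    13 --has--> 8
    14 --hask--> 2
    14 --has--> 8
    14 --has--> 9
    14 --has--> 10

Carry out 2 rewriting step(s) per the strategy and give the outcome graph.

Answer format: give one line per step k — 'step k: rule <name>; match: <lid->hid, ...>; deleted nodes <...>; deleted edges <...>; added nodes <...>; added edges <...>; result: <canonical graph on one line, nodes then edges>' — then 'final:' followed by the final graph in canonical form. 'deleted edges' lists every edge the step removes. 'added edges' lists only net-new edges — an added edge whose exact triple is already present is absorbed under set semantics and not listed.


step 1: rule r1; match: 0->11, 1->6, 2->8, 3->10; deleted nodes 11; deleted edges (11,6,has); (11,8,has); (11,10,has); added nodes 15, 16, 17, 18, 19, 20, 21; added edges (18,6,has); (18,15,has); (18,17,has); (19,8,has); (19,15,has); (19,16,has); (20,10,has); (20,16,has); (20,17,has); (21,15,has); (21,16,has); (21,17,has); result: nodes: 1:pt, 2:pt, 4:pt, 6:pt, 8:pt, 9:pt, 10:pt, 13:F, 14:F, 15:pt, 16:pt, 17:pt, 18:F, 19:F, 20:F, 21:F edges: (13,2,has); (13,4,hask); (13,6,has); (13,8,has); (14,2,hask); (14,8,has); (14,9,has); (14,10,has); (18,6,has); (18,15,has); (18,17,has); (19,8,has); (19,15,has); (19,16,has); (20,10,has); (20,16,has); (20,17,has); (21,15,has); (21,16,has); (21,17,has)
step 2: rule r1; match: 0->18, 1->6, 2->15, 3->17; deleted nodes 18; deleted edges (18,6,has); (18,15,has); (18,17,has); added nodes 22, 23, 24, 25, 26, 27, 28; added edges (25,6,has); (25,22,has); (25,24,has); (26,15,has); (26,22,has); (26,23,has); (27,17,has); (27,23,has); (27,24,has); (28,22,has); (28,23,has); (28,24,has); result: nodes: 1:pt, 2:pt, 4:pt, 6:pt, 8:pt, 9:pt, 10:pt, 13:F, 14:F, 15:pt, 16:pt, 17:pt, 19:F, 20:F, 21:F, 22:pt, 23:pt, 24:pt, 25:F, 26:F, 27:F, 28:F edges: (13,2,has); (13,4,hask); (13,6,has); (13,8,has); (14,2,hask); (14,8,has); (14,9,has); (14,10,has); (19,8,has); (19,15,has); (19,16,has); (20,10,has); (20,16,has); (20,17,has); (21,15,has); (21,16,has); (21,17,has); (25,6,has); (25,22,has); (25,24,has); (26,15,has); (26,22,has); (26,23,has); (27,17,has); (27,23,has); (27,24,has); (28,22,has); (28,23,has); (28,24,has)
final:
nodes: 1:pt, 2:pt, 4:pt, 6:pt, 8:pt, 9:pt, 10:pt, 13:F, 14:F, 15:pt, 16:pt, 17:pt, 19:F, 20:F, 21:F, 22:pt, 23:pt, 24:pt, 25:F, 26:F, 27:F, 28:F
edges: (13,2,has); (13,4,hask); (13,6,has); (13,8,has); (14,2,hask); (14,8,has); (14,9,has); (14,10,has); (19,8,has); (19,15,has); (19,16,has); (20,10,has); (20,16,has); (20,17,has); (21,15,has); (21,16,has); (21,17,has); (25,6,has); (25,22,has); (25,24,has); (26,15,has); (26,22,has); (26,23,has); (27,17,has); (27,23,has); (27,24,has); (28,22,has); (28,23,has); (28,24,has)


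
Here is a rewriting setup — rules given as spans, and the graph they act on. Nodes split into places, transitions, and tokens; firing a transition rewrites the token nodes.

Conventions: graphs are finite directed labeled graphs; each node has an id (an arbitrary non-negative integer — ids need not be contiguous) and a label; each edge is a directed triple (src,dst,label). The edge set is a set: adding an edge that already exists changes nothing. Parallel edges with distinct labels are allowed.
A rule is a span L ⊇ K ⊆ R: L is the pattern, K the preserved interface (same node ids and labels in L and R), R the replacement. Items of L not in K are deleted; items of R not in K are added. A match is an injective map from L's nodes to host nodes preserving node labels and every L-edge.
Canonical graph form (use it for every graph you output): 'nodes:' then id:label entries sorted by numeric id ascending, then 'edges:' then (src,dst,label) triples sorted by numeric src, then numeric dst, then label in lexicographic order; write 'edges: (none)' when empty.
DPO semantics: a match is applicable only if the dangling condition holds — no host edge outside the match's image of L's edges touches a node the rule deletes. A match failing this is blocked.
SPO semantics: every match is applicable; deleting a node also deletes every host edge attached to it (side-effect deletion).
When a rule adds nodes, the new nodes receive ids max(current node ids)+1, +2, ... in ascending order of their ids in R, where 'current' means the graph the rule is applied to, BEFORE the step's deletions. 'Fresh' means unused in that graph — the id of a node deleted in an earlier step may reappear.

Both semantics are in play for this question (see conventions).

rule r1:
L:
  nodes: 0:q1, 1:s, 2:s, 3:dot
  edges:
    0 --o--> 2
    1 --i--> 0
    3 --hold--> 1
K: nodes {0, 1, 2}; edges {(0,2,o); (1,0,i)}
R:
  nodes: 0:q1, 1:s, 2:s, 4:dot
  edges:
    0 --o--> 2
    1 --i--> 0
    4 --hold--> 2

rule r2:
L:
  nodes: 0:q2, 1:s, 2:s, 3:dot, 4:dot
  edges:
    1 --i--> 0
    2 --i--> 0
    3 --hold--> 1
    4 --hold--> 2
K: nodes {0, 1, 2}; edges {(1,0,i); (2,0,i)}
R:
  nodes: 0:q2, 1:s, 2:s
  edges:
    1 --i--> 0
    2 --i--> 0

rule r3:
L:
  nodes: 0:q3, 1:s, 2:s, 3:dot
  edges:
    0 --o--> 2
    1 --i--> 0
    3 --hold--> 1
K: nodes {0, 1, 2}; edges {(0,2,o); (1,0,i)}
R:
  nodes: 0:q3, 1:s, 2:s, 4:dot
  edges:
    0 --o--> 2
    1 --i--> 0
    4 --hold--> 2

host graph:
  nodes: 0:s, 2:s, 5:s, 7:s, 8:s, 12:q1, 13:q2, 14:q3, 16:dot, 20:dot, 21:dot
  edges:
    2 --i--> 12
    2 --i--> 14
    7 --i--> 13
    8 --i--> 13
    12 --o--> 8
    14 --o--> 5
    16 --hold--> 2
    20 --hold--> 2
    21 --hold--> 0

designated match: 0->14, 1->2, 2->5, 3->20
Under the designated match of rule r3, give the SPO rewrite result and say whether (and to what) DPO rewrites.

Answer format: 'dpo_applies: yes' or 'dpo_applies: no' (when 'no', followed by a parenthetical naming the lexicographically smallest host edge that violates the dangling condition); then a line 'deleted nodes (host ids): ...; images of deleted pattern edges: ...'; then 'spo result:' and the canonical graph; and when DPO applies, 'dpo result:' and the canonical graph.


dpo_applies: yes
deleted nodes (host ids): 20; images of deleted pattern edges: (20,2,hold)
spo result:
nodes: 0:s, 2:s, 5:s, 7:s, 8:s, 12:q1, 13:q2, 14:q3, 16:dot, 21:dot, 22:dot
edges: (2,12,i); (2,14,i); (7,13,i); (8,13,i); (12,8,o); (14,5,o); (16,2,hold); (21,0,hold); (22,5,hold)
dpo result:
nodes: 0:s, 2:s, 5:s, 7:s, 8:s, 12:q1, 13:q2, 14:q3, 16:dot, 21:dot, 22:dot
edges: (2,12,i); (2,14,i); (7,13,i); (8,13,i); (12,8,o); (14,5,o); (16,2,hold); (21,0,hold); (22,5,hold)


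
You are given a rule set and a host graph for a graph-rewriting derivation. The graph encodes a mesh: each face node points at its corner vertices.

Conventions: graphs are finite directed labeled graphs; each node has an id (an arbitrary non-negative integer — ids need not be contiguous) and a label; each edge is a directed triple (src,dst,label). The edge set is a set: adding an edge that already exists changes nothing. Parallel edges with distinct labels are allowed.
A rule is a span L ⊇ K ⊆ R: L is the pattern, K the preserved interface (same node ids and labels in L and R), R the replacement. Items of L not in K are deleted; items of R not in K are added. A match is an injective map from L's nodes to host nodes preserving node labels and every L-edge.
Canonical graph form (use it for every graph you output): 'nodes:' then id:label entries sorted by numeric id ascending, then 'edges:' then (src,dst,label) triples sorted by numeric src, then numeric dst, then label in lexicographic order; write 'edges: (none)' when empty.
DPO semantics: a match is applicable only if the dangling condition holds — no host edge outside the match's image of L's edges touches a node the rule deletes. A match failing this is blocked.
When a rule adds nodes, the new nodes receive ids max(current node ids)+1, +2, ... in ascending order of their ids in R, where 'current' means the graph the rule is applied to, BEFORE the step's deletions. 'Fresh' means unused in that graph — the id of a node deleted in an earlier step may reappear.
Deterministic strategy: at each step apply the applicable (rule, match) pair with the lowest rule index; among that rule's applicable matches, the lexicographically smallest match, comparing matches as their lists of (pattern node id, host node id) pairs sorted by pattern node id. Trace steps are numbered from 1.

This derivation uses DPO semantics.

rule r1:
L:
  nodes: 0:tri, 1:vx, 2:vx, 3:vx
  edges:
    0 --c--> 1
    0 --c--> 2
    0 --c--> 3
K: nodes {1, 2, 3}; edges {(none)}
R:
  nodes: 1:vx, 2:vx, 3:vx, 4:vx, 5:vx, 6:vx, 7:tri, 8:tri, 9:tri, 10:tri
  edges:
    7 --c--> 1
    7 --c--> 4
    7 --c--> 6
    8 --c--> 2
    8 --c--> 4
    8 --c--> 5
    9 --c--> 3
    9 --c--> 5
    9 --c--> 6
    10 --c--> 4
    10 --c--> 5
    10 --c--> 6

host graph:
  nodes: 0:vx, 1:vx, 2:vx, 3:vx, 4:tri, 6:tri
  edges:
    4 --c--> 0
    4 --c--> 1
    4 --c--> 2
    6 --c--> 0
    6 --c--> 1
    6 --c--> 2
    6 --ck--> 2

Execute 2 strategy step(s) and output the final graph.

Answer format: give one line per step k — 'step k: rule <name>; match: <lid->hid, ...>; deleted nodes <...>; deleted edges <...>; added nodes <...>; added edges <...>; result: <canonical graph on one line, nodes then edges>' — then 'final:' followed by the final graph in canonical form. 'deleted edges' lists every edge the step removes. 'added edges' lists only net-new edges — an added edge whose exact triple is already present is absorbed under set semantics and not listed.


step 1: rule r1; match: 0->4, 1->0, 2->1, 3->2; deleted nodes 4; deleted edges (4,0,c); (4,1,c); (4,2,c); added nodes 7, 8, 9, 10, 11, 12, 13; added edges (10,0,c); (10,7,c); (10,9,c); (11,1,c); (11,7,c); (11,8,c); (12,2,c); (12,8,c); (12,9,c); (13,7,c); (13,8,c); (13,9,c); result: nodes: 0:vx, 1:vx, 2:vx, 3:vx, 6:tri, 7:vx, 8:vx, 9:vx, 10:tri, 11:tri, 12:tri, 13:tri edges: (6,0,c); (6,1,c); (6,2,c); (6,2,ck); (10,0,c); (10,7,c); (10,9,c); (11,1,c); (11,7,c); (11,8,c); (12,2,c); (12,8,c); (12,9,c); (13,7,c); (13,8,c); (13,9,c)
step 2: rule r1; match: 0->10, 1->0, 2->7, 3->9; deleted nodes 10; deleted edges (10,0,c); (10,7,c); (10,9,c); added nodes 14, 15, 16, 17, 18, 19, 20; added edges (17,0,c); (17,14,c); (17,16,c); (18,7,c); (18,14,c); (18,15,c); (19,9,c); (19,15,c); (19,16,c); (20,14,c); (20,15,c); (20,16,c); result: nodes: 0:vx, 1:vx, 2:vx, 3:vx, 6:tri, 7:vx, 8:vx, 9:vx, 11:tri, 12:tri, 13:tri, 14:vx, 15:vx, 16:vx, 17:tri, 18:tri, 19:tri, 20:tri edges: (6,0,c); (6,1,c); (6,2,c); (6,2,ck); (11,1,c); (11,7,c); (11,8,c); (12,2,c); (12,8,c); (12,9,c); (13,7,c); (13,8,c); (13,9,c); (17,0,c); (17,14,c); (17,16,c); (18,7,c); (18,14,c); (18,15,c); (19,9,c); (19,15,c); (19,16,c); (20,14,c); (20,15,c); (20,16,c)
final:
nodes: 0:vx, 1:vx, 2:vx, 3:vx, 6:tri, 7:vx, 8:vx, 9:vx, 11:tri, 12:tri, 13:tri, 14:vx, 15:vx, 16:vx, 17:tri, 18:tri, 19:tri, 20:tri
edges: (6,0,c); (6,1,c); (6,2,c); (6,2,ck); (11,1,c); (11,7,c); (11,8,c); (12,2,c); (12,8,c); (12,9,c); (13,7,c); (13,8,c); (13,9,c); (17,0,c); (17,14,c); (17,16,c); (18,7,c); (18,14,c); (18,15,c); (19,9,c); (19,15,c); (19,16,c); (20,14,c); (20,15,c); (20,16,c)
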